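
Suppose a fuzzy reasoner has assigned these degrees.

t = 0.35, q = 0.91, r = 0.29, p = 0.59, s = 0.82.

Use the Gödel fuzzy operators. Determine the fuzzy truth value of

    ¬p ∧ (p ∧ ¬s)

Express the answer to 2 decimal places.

¬p = 1 − 0.59 = 0.41
¬s = 1 − 0.82 = 0.18
p ∧ ¬s = min(a, b) on (0.59, 0.18) = 0.18
¬p ∧ (p ∧ ¬s) = min(a, b) on (0.41, 0.18) = 0.18

0.18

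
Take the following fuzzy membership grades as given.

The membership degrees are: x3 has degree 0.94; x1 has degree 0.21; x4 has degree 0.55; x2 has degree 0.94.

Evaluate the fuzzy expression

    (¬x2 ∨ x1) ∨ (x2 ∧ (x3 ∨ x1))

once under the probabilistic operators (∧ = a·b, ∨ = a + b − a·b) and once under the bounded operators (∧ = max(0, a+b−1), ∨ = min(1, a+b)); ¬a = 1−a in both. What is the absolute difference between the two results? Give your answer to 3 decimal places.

0.078

Under probabilistic:
  ¬x2 = 1 − 0.9400 = 0.0600
  ¬x2 ∨ x1 = a + b − a·b on (0.0600, 0.2100) = 0.2574
  x3 ∨ x1 = a + b − a·b on (0.9400, 0.2100) = 0.9526
  x2 ∧ (x3 ∨ x1) = a·b on (0.9400, 0.9526) = 0.8954
  (¬x2 ∨ x1) ∨ (x2 ∧ (x3 ∨ x1)) = a + b − a·b on (0.2574, 0.8954) = 0.9224
  → value = 0.9224
Under bounded:
  ¬x2 = 1 − 0.94 = 0.06
  ¬x2 ∨ x1 = min(1, a+b) on (0.06, 0.21) = 0.27
  x3 ∨ x1 = min(1, a+b) on (0.94, 0.21) = 1.00
  x2 ∧ (x3 ∨ x1) = max(0, a+b−1) on (0.94, 1.00) = 0.94
  (¬x2 ∨ x1) ∨ (x2 ∧ (x3 ∨ x1)) = min(1, a+b) on (0.27, 0.94) = 1.00
  → value = 1.0000
|0.9224 − 1.0000| = 0.078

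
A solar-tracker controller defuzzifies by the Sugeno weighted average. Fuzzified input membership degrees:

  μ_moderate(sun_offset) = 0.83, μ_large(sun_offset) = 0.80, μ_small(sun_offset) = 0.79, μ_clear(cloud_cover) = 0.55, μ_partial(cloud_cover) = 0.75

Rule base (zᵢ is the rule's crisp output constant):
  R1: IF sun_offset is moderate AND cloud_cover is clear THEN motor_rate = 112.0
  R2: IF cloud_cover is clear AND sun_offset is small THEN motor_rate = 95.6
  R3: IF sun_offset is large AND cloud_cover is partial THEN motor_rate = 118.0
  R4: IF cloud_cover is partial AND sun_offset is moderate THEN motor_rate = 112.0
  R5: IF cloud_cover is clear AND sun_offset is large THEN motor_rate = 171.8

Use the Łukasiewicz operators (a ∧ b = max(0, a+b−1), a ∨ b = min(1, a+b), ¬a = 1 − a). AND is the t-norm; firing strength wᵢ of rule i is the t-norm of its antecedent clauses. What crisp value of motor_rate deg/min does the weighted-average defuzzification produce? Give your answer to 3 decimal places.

R1 (z=112.0): moderate=0.83, clear=0.55; AND[max(0, a+b−1)] → w = 0.38
R2 (z=95.6): clear=0.55, small=0.79; AND[max(0, a+b−1)] → w = 0.34
R3 (z=118.0): large=0.80, partial=0.75; AND[max(0, a+b−1)] → w = 0.55
R4 (z=112.0): partial=0.75, moderate=0.83; AND[max(0, a+b−1)] → w = 0.58
R5 (z=171.8): clear=0.55, large=0.80; AND[max(0, a+b−1)] → w = 0.35
Weighted average = (0.38·112.0 + 0.34·95.6 + 0.55·118.0 + 0.58·112.0 + 0.35·171.8) / (0.38 + 0.34 + 0.55 + 0.58 + 0.35)
  = 265.0540 / 2.2000 = 120.479

120.479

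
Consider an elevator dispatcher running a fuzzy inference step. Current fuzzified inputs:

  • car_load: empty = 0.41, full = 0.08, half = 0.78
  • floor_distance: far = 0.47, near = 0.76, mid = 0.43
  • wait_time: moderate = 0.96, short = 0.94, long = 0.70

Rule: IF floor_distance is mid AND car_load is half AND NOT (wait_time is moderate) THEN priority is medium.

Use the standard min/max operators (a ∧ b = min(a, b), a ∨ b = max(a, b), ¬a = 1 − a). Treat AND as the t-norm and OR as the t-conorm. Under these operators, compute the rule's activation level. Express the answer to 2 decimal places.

0.04

firing strength: mid=0.43, half=0.78, ¬moderate=1−0.96=0.04; AND[min(a, b)] → w = 0.04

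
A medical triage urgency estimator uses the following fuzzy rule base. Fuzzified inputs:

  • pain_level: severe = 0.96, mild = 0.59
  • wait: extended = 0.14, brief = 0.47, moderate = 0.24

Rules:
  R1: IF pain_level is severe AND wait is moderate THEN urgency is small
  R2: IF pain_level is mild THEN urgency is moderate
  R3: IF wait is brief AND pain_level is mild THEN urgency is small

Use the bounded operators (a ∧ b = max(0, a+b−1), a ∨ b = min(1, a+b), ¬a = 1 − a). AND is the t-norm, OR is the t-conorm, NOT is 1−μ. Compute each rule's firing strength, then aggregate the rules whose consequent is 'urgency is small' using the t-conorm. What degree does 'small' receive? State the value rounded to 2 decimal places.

R1: severe=0.96, moderate=0.24; AND[max(0, a+b−1)] → w = 0.20
R2: mild=0.59 → w = 0.59
R3: brief=0.47, mild=0.59; AND[max(0, a+b−1)] → w = 0.06
Rules with consequent 'small': {R1, R3} → strengths 0.20, 0.06
Aggregate via t-conorm [min(1, a+b)]: 0.26

0.26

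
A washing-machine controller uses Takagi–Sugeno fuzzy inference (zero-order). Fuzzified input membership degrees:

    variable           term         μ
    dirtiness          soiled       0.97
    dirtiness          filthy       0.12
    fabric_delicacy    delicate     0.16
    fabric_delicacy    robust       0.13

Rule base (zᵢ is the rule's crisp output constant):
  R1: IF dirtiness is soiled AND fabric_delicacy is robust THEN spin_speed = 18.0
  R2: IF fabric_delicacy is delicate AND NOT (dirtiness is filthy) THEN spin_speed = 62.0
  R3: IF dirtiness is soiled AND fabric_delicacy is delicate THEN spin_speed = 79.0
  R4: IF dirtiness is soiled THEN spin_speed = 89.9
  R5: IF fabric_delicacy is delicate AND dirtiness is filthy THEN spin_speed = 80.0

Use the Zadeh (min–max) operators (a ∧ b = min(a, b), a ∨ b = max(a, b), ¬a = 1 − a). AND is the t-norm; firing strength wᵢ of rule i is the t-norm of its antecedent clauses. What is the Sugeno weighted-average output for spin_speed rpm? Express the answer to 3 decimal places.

79.028

R1 (z=18.0): soiled=0.97, robust=0.13; AND[min(a, b)] → w = 0.13
R2 (z=62.0): delicate=0.16, ¬filthy=1−0.12=0.88; AND[min(a, b)] → w = 0.16
R3 (z=79.0): soiled=0.97, delicate=0.16; AND[min(a, b)] → w = 0.16
R4 (z=89.9): soiled=0.97 → w = 0.97
R5 (z=80.0): delicate=0.16, filthy=0.12; AND[min(a, b)] → w = 0.12
Weighted average = (0.13·18.0 + 0.16·62.0 + 0.16·79.0 + 0.97·89.9 + 0.12·80.0) / (0.13 + 0.16 + 0.16 + 0.97 + 0.12)
  = 121.7030 / 1.5400 = 79.028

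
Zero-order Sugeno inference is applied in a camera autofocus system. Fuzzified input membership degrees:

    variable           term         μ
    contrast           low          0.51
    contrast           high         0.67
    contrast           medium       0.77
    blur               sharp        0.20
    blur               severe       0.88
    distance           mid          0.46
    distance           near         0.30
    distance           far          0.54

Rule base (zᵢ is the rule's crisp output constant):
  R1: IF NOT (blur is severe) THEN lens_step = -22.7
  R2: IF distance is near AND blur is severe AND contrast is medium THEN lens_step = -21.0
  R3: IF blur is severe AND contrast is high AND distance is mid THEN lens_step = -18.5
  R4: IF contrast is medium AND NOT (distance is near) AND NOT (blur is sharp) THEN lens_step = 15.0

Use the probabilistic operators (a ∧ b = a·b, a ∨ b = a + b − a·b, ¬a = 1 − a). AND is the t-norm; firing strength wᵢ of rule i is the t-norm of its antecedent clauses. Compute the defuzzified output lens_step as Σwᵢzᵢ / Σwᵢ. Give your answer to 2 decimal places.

-5.40

R1 (z=-22.7): ¬severe=1−0.88=0.12 → w = 0.1200
R2 (z=-21.0): near=0.30, severe=0.88, medium=0.77; AND[a·b] → w = 0.2033
R3 (z=-18.5): severe=0.88, high=0.67, mid=0.46; AND[a·b] → w = 0.2712
R4 (z=15.0): medium=0.77, ¬near=1−0.30=0.70, ¬sharp=1−0.20=0.80; AND[a·b] → w = 0.4312
Weighted average = (0.1200·-22.7 + 0.2033·-21.0 + 0.2712·-18.5 + 0.4312·15.0) / (0.1200 + 0.2033 + 0.2712 + 0.4312)
  = -5.5424 / 1.0257 = -5.40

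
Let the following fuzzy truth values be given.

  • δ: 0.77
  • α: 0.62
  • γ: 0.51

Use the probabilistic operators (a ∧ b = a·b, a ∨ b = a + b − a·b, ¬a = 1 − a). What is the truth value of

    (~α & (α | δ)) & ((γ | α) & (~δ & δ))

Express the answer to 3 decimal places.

~α = 1 − 0.6200 = 0.3800
α | δ = a + b − a·b on (0.6200, 0.7700) = 0.9126
~α & (α | δ) = a·b on (0.3800, 0.9126) = 0.3468
γ | α = a + b − a·b on (0.5100, 0.6200) = 0.8138
~δ = 1 − 0.7700 = 0.2300
~δ & δ = a·b on (0.2300, 0.7700) = 0.1771
(γ | α) & (~δ & δ) = a·b on (0.8138, 0.1771) = 0.1441
(~α & (α | δ)) & ((γ | α) & (~δ & δ)) = a·b on (0.3468, 0.1441) = 0.0500

0.050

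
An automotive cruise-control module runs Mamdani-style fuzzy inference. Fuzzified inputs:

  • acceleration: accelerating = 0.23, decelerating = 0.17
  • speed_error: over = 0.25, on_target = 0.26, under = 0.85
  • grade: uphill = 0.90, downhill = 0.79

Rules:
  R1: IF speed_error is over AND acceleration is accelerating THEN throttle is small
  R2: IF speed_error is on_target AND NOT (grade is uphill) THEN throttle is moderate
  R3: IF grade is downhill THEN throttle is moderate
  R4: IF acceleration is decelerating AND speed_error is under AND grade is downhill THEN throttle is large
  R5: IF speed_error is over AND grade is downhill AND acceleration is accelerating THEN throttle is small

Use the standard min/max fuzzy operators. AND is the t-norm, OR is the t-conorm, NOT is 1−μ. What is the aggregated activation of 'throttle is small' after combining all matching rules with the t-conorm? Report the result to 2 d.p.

0.23

R1: over=0.25, accelerating=0.23; AND[min(a, b)] → w = 0.23
R2: on_target=0.26, ¬uphill=1−0.90=0.10; AND[min(a, b)] → w = 0.10
R3: downhill=0.79 → w = 0.79
R4: decelerating=0.17, under=0.85, downhill=0.79; AND[min(a, b)] → w = 0.17
R5: over=0.25, downhill=0.79, accelerating=0.23; AND[min(a, b)] → w = 0.23
Rules with consequent 'small': {R1, R5} → strengths 0.23, 0.23
Aggregate via t-conorm [max(a, b)]: 0.23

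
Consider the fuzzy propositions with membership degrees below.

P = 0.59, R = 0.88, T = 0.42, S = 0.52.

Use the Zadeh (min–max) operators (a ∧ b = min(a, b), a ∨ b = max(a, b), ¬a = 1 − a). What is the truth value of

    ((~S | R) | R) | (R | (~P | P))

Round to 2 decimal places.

~S = 1 − 0.52 = 0.48
~S | R = max(a, b) on (0.48, 0.88) = 0.88
(~S | R) | R = max(a, b) on (0.88, 0.88) = 0.88
~P = 1 − 0.59 = 0.41
~P | P = max(a, b) on (0.41, 0.59) = 0.59
R | (~P | P) = max(a, b) on (0.88, 0.59) = 0.88
((~S | R) | R) | (R | (~P | P)) = max(a, b) on (0.88, 0.88) = 0.88

0.88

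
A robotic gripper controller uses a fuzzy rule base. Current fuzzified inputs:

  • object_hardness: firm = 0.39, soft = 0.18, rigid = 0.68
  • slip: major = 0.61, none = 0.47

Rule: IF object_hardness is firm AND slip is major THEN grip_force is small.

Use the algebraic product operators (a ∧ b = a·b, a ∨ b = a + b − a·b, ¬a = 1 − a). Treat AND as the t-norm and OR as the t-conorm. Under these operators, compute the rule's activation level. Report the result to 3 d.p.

firing strength: firm=0.39, major=0.61; AND[a·b] → w = 0.2379

0.238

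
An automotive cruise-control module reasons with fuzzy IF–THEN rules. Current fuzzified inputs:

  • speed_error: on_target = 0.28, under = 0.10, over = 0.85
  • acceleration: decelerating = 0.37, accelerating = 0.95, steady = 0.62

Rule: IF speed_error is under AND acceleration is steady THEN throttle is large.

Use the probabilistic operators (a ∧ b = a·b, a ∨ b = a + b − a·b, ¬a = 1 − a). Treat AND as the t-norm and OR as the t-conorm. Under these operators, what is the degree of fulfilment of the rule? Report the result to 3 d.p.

0.062

firing strength: under=0.10, steady=0.62; AND[a·b] → w = 0.0620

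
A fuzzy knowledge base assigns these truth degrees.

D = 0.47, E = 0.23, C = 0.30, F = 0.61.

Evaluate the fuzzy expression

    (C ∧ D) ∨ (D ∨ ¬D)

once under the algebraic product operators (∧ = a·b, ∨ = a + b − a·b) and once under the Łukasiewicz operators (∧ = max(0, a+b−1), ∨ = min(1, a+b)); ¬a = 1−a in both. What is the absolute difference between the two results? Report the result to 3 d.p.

0.214

Under algebraic product:
  C ∧ D = a·b on (0.3000, 0.4700) = 0.1410
  ¬D = 1 − 0.4700 = 0.5300
  D ∨ ¬D = a + b − a·b on (0.4700, 0.5300) = 0.7509
  (C ∧ D) ∨ (D ∨ ¬D) = a + b − a·b on (0.1410, 0.7509) = 0.7860
  → value = 0.7860
Under Łukasiewicz:
  C ∧ D = max(0, a+b−1) on (0.30, 0.47) = 0.00
  ¬D = 1 − 0.47 = 0.53
  D ∨ ¬D = min(1, a+b) on (0.47, 0.53) = 1.00
  (C ∧ D) ∨ (D ∨ ¬D) = min(1, a+b) on (0.00, 1.00) = 1.00
  → value = 1.0000
|0.7860 − 1.0000| = 0.214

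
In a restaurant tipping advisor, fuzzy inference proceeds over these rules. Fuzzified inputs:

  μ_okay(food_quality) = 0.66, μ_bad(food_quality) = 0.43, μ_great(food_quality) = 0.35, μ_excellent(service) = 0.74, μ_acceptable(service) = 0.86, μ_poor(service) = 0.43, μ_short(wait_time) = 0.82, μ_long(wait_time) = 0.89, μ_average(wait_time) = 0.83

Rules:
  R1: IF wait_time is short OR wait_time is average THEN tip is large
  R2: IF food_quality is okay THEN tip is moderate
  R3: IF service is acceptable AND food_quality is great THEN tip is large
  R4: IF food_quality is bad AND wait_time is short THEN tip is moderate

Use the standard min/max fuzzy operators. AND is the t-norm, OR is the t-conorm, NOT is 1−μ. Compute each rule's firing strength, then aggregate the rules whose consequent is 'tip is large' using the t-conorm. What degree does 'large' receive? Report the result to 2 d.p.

R1: short=0.82, average=0.83; OR[max(a, b)] → w = 0.83
R2: okay=0.66 → w = 0.66
R3: acceptable=0.86, great=0.35; AND[min(a, b)] → w = 0.35
R4: bad=0.43, short=0.82; AND[min(a, b)] → w = 0.43
Rules with consequent 'large': {R1, R3} → strengths 0.83, 0.35
Aggregate via t-conorm [max(a, b)]: 0.83

0.83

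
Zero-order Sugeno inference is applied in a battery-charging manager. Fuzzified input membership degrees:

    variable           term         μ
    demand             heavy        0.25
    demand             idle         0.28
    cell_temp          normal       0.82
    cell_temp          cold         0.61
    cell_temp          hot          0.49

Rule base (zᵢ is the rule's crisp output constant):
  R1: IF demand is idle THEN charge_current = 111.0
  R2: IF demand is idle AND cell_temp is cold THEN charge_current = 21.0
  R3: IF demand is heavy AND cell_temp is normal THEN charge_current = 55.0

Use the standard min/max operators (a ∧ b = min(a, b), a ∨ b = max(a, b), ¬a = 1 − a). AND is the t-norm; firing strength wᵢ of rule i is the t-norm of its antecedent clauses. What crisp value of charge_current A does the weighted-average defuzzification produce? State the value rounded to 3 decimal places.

62.605

R1 (z=111.0): idle=0.28 → w = 0.28
R2 (z=21.0): idle=0.28, cold=0.61; AND[min(a, b)] → w = 0.28
R3 (z=55.0): heavy=0.25, normal=0.82; AND[min(a, b)] → w = 0.25
Weighted average = (0.28·111.0 + 0.28·21.0 + 0.25·55.0) / (0.28 + 0.28 + 0.25)
  = 50.7100 / 0.8100 = 62.605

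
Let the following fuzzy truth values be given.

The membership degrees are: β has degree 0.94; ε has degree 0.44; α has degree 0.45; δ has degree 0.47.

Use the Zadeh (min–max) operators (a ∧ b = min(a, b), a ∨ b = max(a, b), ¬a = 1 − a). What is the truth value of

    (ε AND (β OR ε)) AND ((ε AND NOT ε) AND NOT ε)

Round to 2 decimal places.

0.44

β OR ε = max(a, b) on (0.94, 0.44) = 0.94
ε AND (β OR ε) = min(a, b) on (0.44, 0.94) = 0.44
NOT ε = 1 − 0.44 = 0.56
ε AND NOT ε = min(a, b) on (0.44, 0.56) = 0.44
NOT ε = 1 − 0.44 = 0.56
(ε AND NOT ε) AND NOT ε = min(a, b) on (0.44, 0.56) = 0.44
(ε AND (β OR ε)) AND ((ε AND NOT ε) AND NOT ε) = min(a, b) on (0.44, 0.44) = 0.44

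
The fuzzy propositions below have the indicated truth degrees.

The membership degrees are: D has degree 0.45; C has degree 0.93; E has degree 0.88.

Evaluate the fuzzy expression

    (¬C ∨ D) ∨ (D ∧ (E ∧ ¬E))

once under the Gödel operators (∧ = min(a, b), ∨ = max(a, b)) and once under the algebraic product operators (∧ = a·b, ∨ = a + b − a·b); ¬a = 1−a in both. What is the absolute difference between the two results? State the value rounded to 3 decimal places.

Under Gödel:
  ¬C = 1 − 0.93 = 0.07
  ¬C ∨ D = max(a, b) on (0.07, 0.45) = 0.45
  ¬E = 1 − 0.88 = 0.12
  E ∧ ¬E = min(a, b) on (0.88, 0.12) = 0.12
  D ∧ (E ∧ ¬E) = min(a, b) on (0.45, 0.12) = 0.12
  (¬C ∨ D) ∨ (D ∧ (E ∧ ¬E)) = max(a, b) on (0.45, 0.12) = 0.45
  → value = 0.4500
Under algebraic product:
  ¬C = 1 − 0.9300 = 0.0700
  ¬C ∨ D = a + b − a·b on (0.0700, 0.4500) = 0.4885
  ¬E = 1 − 0.8800 = 0.1200
  E ∧ ¬E = a·b on (0.8800, 0.1200) = 0.1056
  D ∧ (E ∧ ¬E) = a·b on (0.4500, 0.1056) = 0.0475
  (¬C ∨ D) ∨ (D ∧ (E ∧ ¬E)) = a + b − a·b on (0.4885, 0.0475) = 0.5128
  → value = 0.5128
|0.4500 − 0.5128| = 0.063

0.063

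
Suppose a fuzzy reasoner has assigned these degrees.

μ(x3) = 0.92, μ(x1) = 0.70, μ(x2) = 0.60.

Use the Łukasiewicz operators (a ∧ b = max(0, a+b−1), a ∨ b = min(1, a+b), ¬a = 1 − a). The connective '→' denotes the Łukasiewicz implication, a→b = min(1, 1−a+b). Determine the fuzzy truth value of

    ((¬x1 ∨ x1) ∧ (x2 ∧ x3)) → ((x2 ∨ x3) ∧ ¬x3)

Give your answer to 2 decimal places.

¬x1 = 1 − 0.70 = 0.30
¬x1 ∨ x1 = min(1, a+b) on (0.30, 0.70) = 1.00
x2 ∧ x3 = max(0, a+b−1) on (0.60, 0.92) = 0.52
(¬x1 ∨ x1) ∧ (x2 ∧ x3) = max(0, a+b−1) on (1.00, 0.52) = 0.52
x2 ∨ x3 = min(1, a+b) on (0.60, 0.92) = 1.00
¬x3 = 1 − 0.92 = 0.08
(x2 ∨ x3) ∧ ¬x3 = max(0, a+b−1) on (1.00, 0.08) = 0.08
((¬x1 ∨ x1) ∧ (x2 ∧ x3)) → ((x2 ∨ x3) ∧ ¬x3)  [Łukasiewicz: min(1, 1−a+b)] with a=0.52, b=0.08 → 0.56

0.56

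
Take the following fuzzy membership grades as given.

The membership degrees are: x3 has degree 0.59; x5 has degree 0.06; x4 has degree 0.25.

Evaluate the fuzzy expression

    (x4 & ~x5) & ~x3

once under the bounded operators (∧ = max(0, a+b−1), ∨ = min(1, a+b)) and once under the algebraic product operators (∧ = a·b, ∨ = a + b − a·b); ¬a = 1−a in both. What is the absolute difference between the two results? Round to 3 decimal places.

Under bounded:
  ~x5 = 1 − 0.06 = 0.94
  x4 & ~x5 = max(0, a+b−1) on (0.25, 0.94) = 0.19
  ~x3 = 1 − 0.59 = 0.41
  (x4 & ~x5) & ~x3 = max(0, a+b−1) on (0.19, 0.41) = 0.00
  → value = 0.0000
Under algebraic product:
  ~x5 = 1 − 0.0600 = 0.9400
  x4 & ~x5 = a·b on (0.2500, 0.9400) = 0.2350
  ~x3 = 1 − 0.5900 = 0.4100
  (x4 & ~x5) & ~x3 = a·b on (0.2350, 0.4100) = 0.0964
  → value = 0.0964
|0.0000 − 0.0964| = 0.096

0.096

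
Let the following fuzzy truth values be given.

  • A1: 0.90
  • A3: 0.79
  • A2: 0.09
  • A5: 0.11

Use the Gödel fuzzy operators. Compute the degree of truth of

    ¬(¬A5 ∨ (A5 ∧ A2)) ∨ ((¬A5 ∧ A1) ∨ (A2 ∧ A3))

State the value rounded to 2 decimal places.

0.89

¬A5 = 1 − 0.11 = 0.89
A5 ∧ A2 = min(a, b) on (0.11, 0.09) = 0.09
¬A5 ∨ (A5 ∧ A2) = max(a, b) on (0.89, 0.09) = 0.89
¬(¬A5 ∨ (A5 ∧ A2)) = 1 − 0.89 = 0.11
¬A5 = 1 − 0.11 = 0.89
¬A5 ∧ A1 = min(a, b) on (0.89, 0.90) = 0.89
A2 ∧ A3 = min(a, b) on (0.09, 0.79) = 0.09
(¬A5 ∧ A1) ∨ (A2 ∧ A3) = max(a, b) on (0.89, 0.09) = 0.89
¬(¬A5 ∨ (A5 ∧ A2)) ∨ ((¬A5 ∧ A1) ∨ (A2 ∧ A3)) = max(a, b) on (0.11, 0.89) = 0.89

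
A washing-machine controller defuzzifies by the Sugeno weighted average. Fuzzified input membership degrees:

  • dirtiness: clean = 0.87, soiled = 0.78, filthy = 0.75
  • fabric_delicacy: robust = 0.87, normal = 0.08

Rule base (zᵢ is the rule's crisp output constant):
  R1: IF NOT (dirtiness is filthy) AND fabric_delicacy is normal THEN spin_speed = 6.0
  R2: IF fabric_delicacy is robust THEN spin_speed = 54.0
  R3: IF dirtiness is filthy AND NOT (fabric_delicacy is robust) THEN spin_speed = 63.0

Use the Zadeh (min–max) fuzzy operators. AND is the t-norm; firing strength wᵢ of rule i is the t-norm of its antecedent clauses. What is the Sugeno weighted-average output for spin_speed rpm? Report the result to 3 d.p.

51.528

R1 (z=6.0): ¬filthy=1−0.75=0.25, normal=0.08; AND[min(a, b)] → w = 0.08
R2 (z=54.0): robust=0.87 → w = 0.87
R3 (z=63.0): filthy=0.75, ¬robust=1−0.87=0.13; AND[min(a, b)] → w = 0.13
Weighted average = (0.08·6.0 + 0.87·54.0 + 0.13·63.0) / (0.08 + 0.87 + 0.13)
  = 55.6500 / 1.0800 = 51.528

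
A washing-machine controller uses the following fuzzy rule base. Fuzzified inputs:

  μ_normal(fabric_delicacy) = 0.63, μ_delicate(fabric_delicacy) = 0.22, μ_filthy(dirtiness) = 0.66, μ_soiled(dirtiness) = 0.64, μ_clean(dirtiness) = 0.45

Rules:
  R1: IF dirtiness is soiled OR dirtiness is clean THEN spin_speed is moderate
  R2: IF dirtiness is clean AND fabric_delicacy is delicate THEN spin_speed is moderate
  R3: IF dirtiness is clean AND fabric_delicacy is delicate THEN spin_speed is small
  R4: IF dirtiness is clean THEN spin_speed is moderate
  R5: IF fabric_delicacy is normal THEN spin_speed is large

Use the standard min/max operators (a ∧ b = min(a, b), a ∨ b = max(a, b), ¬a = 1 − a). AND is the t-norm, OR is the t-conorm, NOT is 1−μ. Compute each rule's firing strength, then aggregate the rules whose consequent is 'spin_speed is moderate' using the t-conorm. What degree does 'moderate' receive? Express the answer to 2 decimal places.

R1: soiled=0.64, clean=0.45; OR[max(a, b)] → w = 0.64
R2: clean=0.45, delicate=0.22; AND[min(a, b)] → w = 0.22
R3: clean=0.45, delicate=0.22; AND[min(a, b)] → w = 0.22
R4: clean=0.45 → w = 0.45
R5: normal=0.63 → w = 0.63
Rules with consequent 'moderate': {R1, R2, R4} → strengths 0.64, 0.22, 0.45
Aggregate via t-conorm [max(a, b)]: 0.64

0.64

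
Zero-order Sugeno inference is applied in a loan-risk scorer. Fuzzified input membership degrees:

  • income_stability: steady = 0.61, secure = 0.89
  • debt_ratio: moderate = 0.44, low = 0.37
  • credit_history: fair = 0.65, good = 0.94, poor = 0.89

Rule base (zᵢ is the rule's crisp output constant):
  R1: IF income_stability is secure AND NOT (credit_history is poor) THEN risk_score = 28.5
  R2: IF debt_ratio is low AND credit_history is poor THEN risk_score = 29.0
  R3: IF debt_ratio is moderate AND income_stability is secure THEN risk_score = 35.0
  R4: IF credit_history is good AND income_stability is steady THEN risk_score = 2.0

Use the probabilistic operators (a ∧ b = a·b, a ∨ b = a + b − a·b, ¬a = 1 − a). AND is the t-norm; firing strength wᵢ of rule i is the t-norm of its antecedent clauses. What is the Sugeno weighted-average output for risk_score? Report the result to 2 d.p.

19.53

R1 (z=28.5): secure=0.89, ¬poor=1−0.89=0.11; AND[a·b] → w = 0.0979
R2 (z=29.0): low=0.37, poor=0.89; AND[a·b] → w = 0.3293
R3 (z=35.0): moderate=0.44, secure=0.89; AND[a·b] → w = 0.3916
R4 (z=2.0): good=0.94, steady=0.61; AND[a·b] → w = 0.5734
Weighted average = (0.0979·28.5 + 0.3293·29.0 + 0.3916·35.0 + 0.5734·2.0) / (0.0979 + 0.3293 + 0.3916 + 0.5734)
  = 27.1927 / 1.3922 = 19.53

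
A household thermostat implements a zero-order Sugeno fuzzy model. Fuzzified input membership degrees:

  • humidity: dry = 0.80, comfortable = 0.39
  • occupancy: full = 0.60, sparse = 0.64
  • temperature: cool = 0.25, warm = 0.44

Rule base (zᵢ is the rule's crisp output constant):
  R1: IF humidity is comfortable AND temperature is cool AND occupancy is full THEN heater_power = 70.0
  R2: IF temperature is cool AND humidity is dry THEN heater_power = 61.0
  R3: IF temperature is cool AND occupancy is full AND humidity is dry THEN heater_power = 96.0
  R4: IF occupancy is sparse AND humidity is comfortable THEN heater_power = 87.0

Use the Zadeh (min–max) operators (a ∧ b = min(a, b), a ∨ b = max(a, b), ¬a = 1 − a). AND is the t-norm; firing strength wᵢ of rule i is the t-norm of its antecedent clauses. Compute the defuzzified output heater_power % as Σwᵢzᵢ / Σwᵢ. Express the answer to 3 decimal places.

R1 (z=70.0): comfortable=0.39, cool=0.25, full=0.60; AND[min(a, b)] → w = 0.25
R2 (z=61.0): cool=0.25, dry=0.80; AND[min(a, b)] → w = 0.25
R3 (z=96.0): cool=0.25, full=0.60, dry=0.80; AND[min(a, b)] → w = 0.25
R4 (z=87.0): sparse=0.64, comfortable=0.39; AND[min(a, b)] → w = 0.39
Weighted average = (0.25·70.0 + 0.25·61.0 + 0.25·96.0 + 0.39·87.0) / (0.25 + 0.25 + 0.25 + 0.39)
  = 90.6800 / 1.1400 = 79.544

79.544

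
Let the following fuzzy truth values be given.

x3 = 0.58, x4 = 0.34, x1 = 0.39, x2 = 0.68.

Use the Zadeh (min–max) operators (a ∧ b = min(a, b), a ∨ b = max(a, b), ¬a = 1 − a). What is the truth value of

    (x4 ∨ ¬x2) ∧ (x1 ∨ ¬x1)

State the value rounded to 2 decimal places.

0.34

¬x2 = 1 − 0.68 = 0.32
x4 ∨ ¬x2 = max(a, b) on (0.34, 0.32) = 0.34
¬x1 = 1 − 0.39 = 0.61
x1 ∨ ¬x1 = max(a, b) on (0.39, 0.61) = 0.61
(x4 ∨ ¬x2) ∧ (x1 ∨ ¬x1) = min(a, b) on (0.34, 0.61) = 0.34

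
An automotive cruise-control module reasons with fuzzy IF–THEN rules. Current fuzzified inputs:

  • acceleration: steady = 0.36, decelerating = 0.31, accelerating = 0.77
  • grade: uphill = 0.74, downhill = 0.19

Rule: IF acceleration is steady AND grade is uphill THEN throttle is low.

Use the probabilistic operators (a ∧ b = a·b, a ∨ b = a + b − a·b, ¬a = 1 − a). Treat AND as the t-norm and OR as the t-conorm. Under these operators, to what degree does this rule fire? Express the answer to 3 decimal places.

0.266

firing strength: steady=0.36, uphill=0.74; AND[a·b] → w = 0.2664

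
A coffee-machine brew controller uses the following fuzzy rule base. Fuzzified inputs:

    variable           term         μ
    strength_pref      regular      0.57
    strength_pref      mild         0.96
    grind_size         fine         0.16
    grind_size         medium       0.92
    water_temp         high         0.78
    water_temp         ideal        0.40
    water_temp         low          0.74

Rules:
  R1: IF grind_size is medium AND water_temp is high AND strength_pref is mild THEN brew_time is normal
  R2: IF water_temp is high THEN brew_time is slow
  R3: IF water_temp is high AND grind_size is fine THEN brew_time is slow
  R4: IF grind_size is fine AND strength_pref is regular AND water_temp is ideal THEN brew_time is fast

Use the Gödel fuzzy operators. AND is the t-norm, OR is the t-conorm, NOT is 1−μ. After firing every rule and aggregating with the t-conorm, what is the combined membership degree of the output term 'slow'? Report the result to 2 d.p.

R1: medium=0.92, high=0.78, mild=0.96; AND[min(a, b)] → w = 0.78
R2: high=0.78 → w = 0.78
R3: high=0.78, fine=0.16; AND[min(a, b)] → w = 0.16
R4: fine=0.16, regular=0.57, ideal=0.40; AND[min(a, b)] → w = 0.16
Rules with consequent 'slow': {R2, R3} → strengths 0.78, 0.16
Aggregate via t-conorm [max(a, b)]: 0.78

0.78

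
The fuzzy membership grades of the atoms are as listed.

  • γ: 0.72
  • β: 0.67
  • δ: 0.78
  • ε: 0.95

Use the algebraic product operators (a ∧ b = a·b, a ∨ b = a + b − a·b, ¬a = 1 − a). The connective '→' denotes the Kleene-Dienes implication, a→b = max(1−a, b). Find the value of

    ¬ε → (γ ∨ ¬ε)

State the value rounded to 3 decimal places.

0.950

¬ε = 1 − 0.9500 = 0.0500
¬ε = 1 − 0.9500 = 0.0500
γ ∨ ¬ε = a + b − a·b on (0.7200, 0.0500) = 0.7340
¬ε → (γ ∨ ¬ε)  [Kleene-Dienes: max(1−a, b)] with a=0.0500, b=0.7340 → 0.9500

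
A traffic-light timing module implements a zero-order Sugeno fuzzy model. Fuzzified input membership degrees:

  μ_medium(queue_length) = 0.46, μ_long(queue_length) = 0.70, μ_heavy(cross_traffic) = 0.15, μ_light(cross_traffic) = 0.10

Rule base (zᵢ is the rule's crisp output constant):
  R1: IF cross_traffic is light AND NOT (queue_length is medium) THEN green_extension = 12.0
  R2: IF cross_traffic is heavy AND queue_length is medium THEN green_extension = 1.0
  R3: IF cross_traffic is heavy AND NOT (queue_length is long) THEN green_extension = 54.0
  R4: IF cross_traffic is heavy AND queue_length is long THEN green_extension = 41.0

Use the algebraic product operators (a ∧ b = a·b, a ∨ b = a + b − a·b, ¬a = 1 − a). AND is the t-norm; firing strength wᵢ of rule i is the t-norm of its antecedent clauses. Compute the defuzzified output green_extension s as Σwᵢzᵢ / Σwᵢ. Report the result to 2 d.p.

27.30

R1 (z=12.0): light=0.10, ¬medium=1−0.46=0.54; AND[a·b] → w = 0.0540
R2 (z=1.0): heavy=0.15, medium=0.46; AND[a·b] → w = 0.0690
R3 (z=54.0): heavy=0.15, ¬long=1−0.70=0.30; AND[a·b] → w = 0.0450
R4 (z=41.0): heavy=0.15, long=0.70; AND[a·b] → w = 0.1050
Weighted average = (0.0540·12.0 + 0.0690·1.0 + 0.0450·54.0 + 0.1050·41.0) / (0.0540 + 0.0690 + 0.0450 + 0.1050)
  = 7.4520 / 0.2730 = 27.30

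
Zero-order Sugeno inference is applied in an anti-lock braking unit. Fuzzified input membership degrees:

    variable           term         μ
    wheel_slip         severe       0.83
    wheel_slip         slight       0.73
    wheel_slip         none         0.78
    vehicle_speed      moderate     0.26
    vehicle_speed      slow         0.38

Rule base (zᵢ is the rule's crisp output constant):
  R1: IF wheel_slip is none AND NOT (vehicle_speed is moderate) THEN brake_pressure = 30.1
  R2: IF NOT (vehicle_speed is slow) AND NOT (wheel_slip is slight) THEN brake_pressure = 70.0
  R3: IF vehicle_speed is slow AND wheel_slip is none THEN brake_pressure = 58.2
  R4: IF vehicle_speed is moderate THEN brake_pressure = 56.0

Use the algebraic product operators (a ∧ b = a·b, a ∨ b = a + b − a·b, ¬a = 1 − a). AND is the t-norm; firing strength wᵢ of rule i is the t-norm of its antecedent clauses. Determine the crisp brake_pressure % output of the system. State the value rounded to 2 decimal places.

R1 (z=30.1): none=0.78, ¬moderate=1−0.26=0.74; AND[a·b] → w = 0.5772
R2 (z=70.0): ¬slow=1−0.38=0.62, ¬slight=1−0.73=0.27; AND[a·b] → w = 0.1674
R3 (z=58.2): slow=0.38, none=0.78; AND[a·b] → w = 0.2964
R4 (z=56.0): moderate=0.26 → w = 0.2600
Weighted average = (0.5772·30.1 + 0.1674·70.0 + 0.2964·58.2 + 0.2600·56.0) / (0.5772 + 0.1674 + 0.2964 + 0.2600)
  = 60.9022 / 1.3010 = 46.81

46.81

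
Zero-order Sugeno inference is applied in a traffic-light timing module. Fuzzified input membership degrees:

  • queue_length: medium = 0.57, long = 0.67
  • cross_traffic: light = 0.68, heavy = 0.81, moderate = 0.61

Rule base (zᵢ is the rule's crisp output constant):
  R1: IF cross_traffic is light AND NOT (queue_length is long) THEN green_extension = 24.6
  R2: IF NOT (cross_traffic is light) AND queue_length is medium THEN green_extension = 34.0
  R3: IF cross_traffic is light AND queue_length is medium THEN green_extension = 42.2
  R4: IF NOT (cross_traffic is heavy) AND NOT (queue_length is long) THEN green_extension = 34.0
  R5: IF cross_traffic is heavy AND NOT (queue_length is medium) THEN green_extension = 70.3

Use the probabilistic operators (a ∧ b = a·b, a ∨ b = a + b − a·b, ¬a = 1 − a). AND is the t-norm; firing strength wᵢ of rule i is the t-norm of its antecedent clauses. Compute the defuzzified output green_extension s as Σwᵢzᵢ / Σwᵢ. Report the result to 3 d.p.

45.376

R1 (z=24.6): light=0.68, ¬long=1−0.67=0.33; AND[a·b] → w = 0.2244
R2 (z=34.0): ¬light=1−0.68=0.32, medium=0.57; AND[a·b] → w = 0.1824
R3 (z=42.2): light=0.68, medium=0.57; AND[a·b] → w = 0.3876
R4 (z=34.0): ¬heavy=1−0.81=0.19, ¬long=1−0.67=0.33; AND[a·b] → w = 0.0627
R5 (z=70.3): heavy=0.81, ¬medium=1−0.57=0.43; AND[a·b] → w = 0.3483
Weighted average = (0.2244·24.6 + 0.1824·34.0 + 0.3876·42.2 + 0.0627·34.0 + 0.3483·70.3) / (0.2244 + 0.1824 + 0.3876 + 0.0627 + 0.3483)
  = 54.6959 / 1.2054 = 45.376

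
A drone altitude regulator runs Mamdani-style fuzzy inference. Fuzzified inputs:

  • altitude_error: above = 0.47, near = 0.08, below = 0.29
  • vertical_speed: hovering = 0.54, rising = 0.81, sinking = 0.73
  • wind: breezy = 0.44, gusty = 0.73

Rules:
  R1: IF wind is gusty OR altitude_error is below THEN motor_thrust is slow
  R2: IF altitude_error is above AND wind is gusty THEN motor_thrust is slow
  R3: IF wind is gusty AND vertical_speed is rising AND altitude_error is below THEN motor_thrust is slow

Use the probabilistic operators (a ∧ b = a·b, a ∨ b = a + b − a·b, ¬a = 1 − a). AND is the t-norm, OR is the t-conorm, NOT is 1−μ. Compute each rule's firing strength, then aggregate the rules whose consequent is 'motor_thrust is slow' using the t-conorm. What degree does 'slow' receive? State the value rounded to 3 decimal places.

R1: gusty=0.73, below=0.29; OR[a + b − a·b] → w = 0.8083
R2: above=0.47, gusty=0.73; AND[a·b] → w = 0.3431
R3: gusty=0.73, rising=0.81, below=0.29; AND[a·b] → w = 0.1715
Rules with consequent 'slow': {R1, R2, R3} → strengths 0.8083, 0.3431, 0.1715
Aggregate via t-conorm [a + b − a·b]: 0.8957

0.896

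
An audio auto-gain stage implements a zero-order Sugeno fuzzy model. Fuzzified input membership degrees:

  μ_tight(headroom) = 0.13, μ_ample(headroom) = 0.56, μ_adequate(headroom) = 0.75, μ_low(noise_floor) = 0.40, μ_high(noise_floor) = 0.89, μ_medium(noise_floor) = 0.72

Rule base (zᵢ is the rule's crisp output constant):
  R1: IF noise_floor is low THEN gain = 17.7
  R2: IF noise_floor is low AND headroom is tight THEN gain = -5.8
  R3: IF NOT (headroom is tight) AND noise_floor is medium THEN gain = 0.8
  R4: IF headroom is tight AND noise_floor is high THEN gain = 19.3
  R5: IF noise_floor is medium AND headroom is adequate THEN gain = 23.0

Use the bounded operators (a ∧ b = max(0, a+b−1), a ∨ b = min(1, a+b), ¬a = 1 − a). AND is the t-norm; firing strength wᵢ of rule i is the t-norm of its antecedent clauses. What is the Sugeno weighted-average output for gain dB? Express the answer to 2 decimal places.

R1 (z=17.7): low=0.40 → w = 0.40
R2 (z=-5.8): low=0.40, tight=0.13; AND[max(0, a+b−1)] → w = 0.00
R3 (z=0.8): ¬tight=1−0.13=0.87, medium=0.72; AND[max(0, a+b−1)] → w = 0.59
R4 (z=19.3): tight=0.13, high=0.89; AND[max(0, a+b−1)] → w = 0.02
R5 (z=23.0): medium=0.72, adequate=0.75; AND[max(0, a+b−1)] → w = 0.47
Weighted average = (0.40·17.7 + 0.00·-5.8 + 0.59·0.8 + 0.02·19.3 + 0.47·23.0) / (0.40 + 0.00 + 0.59 + 0.02 + 0.47)
  = 18.7480 / 1.4800 = 12.67

12.67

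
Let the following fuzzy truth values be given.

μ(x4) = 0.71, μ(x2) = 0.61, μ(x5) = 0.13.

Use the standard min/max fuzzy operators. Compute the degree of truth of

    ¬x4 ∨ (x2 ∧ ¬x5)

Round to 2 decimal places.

0.61

¬x4 = 1 − 0.71 = 0.29
¬x5 = 1 − 0.13 = 0.87
x2 ∧ ¬x5 = min(a, b) on (0.61, 0.87) = 0.61
¬x4 ∨ (x2 ∧ ¬x5) = max(a, b) on (0.29, 0.61) = 0.61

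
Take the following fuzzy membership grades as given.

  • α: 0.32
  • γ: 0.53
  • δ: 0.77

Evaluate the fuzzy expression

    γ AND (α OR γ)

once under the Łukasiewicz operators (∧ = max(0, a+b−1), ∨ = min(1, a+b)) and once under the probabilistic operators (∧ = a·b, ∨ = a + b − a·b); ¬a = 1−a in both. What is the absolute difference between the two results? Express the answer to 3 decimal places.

0.019

Under Łukasiewicz:
  α OR γ = min(1, a+b) on (0.32, 0.53) = 0.85
  γ AND (α OR γ) = max(0, a+b−1) on (0.53, 0.85) = 0.38
  → value = 0.3800
Under probabilistic:
  α OR γ = a + b − a·b on (0.3200, 0.5300) = 0.6804
  γ AND (α OR γ) = a·b on (0.5300, 0.6804) = 0.3606
  → value = 0.3606
|0.3800 − 0.3606| = 0.019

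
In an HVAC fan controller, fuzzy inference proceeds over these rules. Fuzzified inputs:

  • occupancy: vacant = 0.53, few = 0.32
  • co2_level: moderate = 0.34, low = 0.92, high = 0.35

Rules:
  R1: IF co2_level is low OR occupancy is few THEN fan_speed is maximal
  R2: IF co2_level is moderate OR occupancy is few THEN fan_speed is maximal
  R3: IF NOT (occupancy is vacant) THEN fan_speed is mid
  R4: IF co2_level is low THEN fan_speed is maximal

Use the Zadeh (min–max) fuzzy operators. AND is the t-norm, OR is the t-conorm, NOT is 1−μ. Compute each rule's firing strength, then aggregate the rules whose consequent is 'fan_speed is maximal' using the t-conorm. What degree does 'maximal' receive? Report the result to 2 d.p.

R1: low=0.92, few=0.32; OR[max(a, b)] → w = 0.92
R2: moderate=0.34, few=0.32; OR[max(a, b)] → w = 0.34
R3: ¬vacant=1−0.53=0.47 → w = 0.47
R4: low=0.92 → w = 0.92
Rules with consequent 'maximal': {R1, R2, R4} → strengths 0.92, 0.34, 0.92
Aggregate via t-conorm [max(a, b)]: 0.92

0.92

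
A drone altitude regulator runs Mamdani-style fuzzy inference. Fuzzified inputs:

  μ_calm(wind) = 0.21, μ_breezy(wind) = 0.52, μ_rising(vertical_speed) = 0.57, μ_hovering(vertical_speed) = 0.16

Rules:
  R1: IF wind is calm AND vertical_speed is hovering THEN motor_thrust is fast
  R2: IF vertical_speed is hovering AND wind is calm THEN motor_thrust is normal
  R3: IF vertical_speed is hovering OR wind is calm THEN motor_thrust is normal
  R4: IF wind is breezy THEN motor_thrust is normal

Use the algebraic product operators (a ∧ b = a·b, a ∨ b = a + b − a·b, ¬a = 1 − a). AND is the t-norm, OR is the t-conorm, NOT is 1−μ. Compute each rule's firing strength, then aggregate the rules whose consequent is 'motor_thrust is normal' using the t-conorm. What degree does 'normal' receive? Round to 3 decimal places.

R1: calm=0.21, hovering=0.16; AND[a·b] → w = 0.0336
R2: hovering=0.16, calm=0.21; AND[a·b] → w = 0.0336
R3: hovering=0.16, calm=0.21; OR[a + b − a·b] → w = 0.3364
R4: breezy=0.52 → w = 0.5200
Rules with consequent 'normal': {R2, R3, R4} → strengths 0.0336, 0.3364, 0.5200
Aggregate via t-conorm [a + b − a·b]: 0.6922

0.692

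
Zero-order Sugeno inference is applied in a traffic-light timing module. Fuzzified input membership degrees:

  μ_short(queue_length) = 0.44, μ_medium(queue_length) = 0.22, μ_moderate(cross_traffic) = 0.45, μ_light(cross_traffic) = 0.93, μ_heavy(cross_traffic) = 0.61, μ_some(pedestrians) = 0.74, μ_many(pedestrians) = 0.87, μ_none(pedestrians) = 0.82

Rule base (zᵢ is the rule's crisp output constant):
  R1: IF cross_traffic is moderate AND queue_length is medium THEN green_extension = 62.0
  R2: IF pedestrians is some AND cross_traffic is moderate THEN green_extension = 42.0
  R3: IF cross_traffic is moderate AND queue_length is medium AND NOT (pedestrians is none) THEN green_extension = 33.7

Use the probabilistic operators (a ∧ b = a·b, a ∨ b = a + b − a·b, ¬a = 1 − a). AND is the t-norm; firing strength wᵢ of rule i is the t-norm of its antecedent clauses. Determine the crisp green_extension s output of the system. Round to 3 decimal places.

R1 (z=62.0): moderate=0.45, medium=0.22; AND[a·b] → w = 0.0990
R2 (z=42.0): some=0.74, moderate=0.45; AND[a·b] → w = 0.3330
R3 (z=33.7): moderate=0.45, medium=0.22, ¬none=1−0.82=0.18; AND[a·b] → w = 0.0178
Weighted average = (0.0990·62.0 + 0.3330·42.0 + 0.0178·33.7) / (0.0990 + 0.3330 + 0.0178)
  = 20.7245 / 0.4498 = 46.073

46.073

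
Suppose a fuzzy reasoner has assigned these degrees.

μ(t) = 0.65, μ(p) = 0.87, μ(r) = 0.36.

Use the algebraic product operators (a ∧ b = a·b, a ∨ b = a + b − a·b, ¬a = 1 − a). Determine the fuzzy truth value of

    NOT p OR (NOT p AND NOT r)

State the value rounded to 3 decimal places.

NOT p = 1 − 0.8700 = 0.1300
NOT p = 1 − 0.8700 = 0.1300
NOT r = 1 − 0.3600 = 0.6400
NOT p AND NOT r = a·b on (0.1300, 0.6400) = 0.0832
NOT p OR (NOT p AND NOT r) = a + b − a·b on (0.1300, 0.0832) = 0.2024

0.202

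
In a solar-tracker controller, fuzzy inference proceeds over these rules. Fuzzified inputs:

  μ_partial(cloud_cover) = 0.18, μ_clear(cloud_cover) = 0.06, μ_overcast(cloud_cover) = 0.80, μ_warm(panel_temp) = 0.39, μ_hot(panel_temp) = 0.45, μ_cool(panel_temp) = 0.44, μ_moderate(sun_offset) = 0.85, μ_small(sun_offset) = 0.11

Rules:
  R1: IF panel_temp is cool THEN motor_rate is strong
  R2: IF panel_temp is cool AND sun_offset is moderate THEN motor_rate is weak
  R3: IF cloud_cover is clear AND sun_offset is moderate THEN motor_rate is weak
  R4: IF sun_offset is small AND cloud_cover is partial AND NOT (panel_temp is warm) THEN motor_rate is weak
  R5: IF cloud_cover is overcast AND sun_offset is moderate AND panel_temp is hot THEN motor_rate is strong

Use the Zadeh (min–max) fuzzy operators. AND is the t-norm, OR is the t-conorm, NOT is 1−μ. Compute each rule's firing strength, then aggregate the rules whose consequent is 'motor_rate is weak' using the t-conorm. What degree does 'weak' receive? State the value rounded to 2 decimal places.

R1: cool=0.44 → w = 0.44
R2: cool=0.44, moderate=0.85; AND[min(a, b)] → w = 0.44
R3: clear=0.06, moderate=0.85; AND[min(a, b)] → w = 0.06
R4: small=0.11, partial=0.18, ¬warm=1−0.39=0.61; AND[min(a, b)] → w = 0.11
R5: overcast=0.80, moderate=0.85, hot=0.45; AND[min(a, b)] → w = 0.45
Rules with consequent 'weak': {R2, R3, R4} → strengths 0.44, 0.06, 0.11
Aggregate via t-conorm [max(a, b)]: 0.44

0.44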